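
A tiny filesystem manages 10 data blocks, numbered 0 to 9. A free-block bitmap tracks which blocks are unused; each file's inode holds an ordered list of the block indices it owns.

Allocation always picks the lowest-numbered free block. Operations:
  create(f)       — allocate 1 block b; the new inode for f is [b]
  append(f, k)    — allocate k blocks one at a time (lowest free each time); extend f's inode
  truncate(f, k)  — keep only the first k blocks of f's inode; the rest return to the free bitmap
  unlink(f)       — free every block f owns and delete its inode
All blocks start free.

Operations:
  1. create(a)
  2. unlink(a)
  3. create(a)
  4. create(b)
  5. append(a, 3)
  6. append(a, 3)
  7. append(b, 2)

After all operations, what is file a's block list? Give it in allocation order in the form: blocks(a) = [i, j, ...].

create(a): bitmap=F......... | a=[0]
unlink(a): bitmap=.......... | 
create(a): bitmap=F......... | a=[0]
create(b): bitmap=FF........ | a=[0] b=[1]
append(a, 3): bitmap=FFFFF..... | a=[0, 2, 3, 4] b=[1]
append(a, 3): bitmap=FFFFFFFF.. | a=[0, 2, 3, 4, 5, 6, 7] b=[1]
append(b, 2): bitmap=FFFFFFFFFF | a=[0, 2, 3, 4, 5, 6, 7] b=[1, 8, 9]

blocks(a) = [0, 2, 3, 4, 5, 6, 7]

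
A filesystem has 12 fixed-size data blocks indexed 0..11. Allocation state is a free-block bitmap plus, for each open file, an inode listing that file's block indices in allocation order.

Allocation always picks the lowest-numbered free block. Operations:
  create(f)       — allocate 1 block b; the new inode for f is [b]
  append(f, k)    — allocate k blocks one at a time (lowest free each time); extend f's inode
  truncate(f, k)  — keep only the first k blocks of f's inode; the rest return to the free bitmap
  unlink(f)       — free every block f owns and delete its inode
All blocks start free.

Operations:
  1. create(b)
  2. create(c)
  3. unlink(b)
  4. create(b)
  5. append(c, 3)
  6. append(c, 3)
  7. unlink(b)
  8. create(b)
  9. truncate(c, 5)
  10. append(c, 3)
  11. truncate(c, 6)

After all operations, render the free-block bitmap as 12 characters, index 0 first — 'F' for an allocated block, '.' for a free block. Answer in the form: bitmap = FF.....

bitmap = FFFFFFF.....

  1. create(b)  ⇒  F...........  {b→[0]}
  2. create(c)  ⇒  FF..........  {b→[0]; c→[1]}
  3. unlink(b)  ⇒  .F..........  {c→[1]}
  4. create(b)  ⇒  FF..........  {b→[0]; c→[1]}
  5. append(c, 3)  ⇒  FFFFF.......  {b→[0]; c→[1, 2, 3, 4]}
  6. append(c, 3)  ⇒  FFFFFFFF....  {b→[0]; c→[1, 2, 3, 4, 5, 6, 7]}
  7. unlink(b)  ⇒  .FFFFFFF....  {c→[1, 2, 3, 4, 5, 6, 7]}
  8. create(b)  ⇒  FFFFFFFF....  {b→[0]; c→[1, 2, 3, 4, 5, 6, 7]}
  9. truncate(c, 5)  ⇒  FFFFFF......  {b→[0]; c→[1, 2, 3, 4, 5]}
  10. append(c, 3)  ⇒  FFFFFFFFF...  {b→[0]; c→[1, 2, 3, 4, 5, 6, 7, 8]}
  11. truncate(c, 6)  ⇒  FFFFFFF.....  {b→[0]; c→[1, 2, 3, 4, 5, 6]}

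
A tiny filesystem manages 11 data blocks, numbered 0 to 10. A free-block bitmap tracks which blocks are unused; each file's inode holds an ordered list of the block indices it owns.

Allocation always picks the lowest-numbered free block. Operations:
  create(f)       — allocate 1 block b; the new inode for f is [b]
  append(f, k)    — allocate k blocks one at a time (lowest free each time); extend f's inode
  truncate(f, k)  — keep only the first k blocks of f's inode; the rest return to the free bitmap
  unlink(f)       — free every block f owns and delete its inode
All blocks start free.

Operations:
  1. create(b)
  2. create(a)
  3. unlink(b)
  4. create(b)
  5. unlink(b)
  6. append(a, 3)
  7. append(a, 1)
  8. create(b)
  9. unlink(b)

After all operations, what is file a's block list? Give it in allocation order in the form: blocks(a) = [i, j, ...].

  1. create(b)  ⇒  F..........  {b→[0]}
  2. create(a)  ⇒  FF.........  {a→[1]; b→[0]}
  3. unlink(b)  ⇒  .F.........  {a→[1]}
  4. create(b)  ⇒  FF.........  {a→[1]; b→[0]}
  5. unlink(b)  ⇒  .F.........  {a→[1]}
  6. append(a, 3)  ⇒  FFFF.......  {a→[1, 0, 2, 3]}
  7. append(a, 1)  ⇒  FFFFF......  {a→[1, 0, 2, 3, 4]}
  8. create(b)  ⇒  FFFFFF.....  {a→[1, 0, 2, 3, 4]; b→[5]}
  9. unlink(b)  ⇒  FFFFF......  {a→[1, 0, 2, 3, 4]}

blocks(a) = [1, 0, 2, 3, 4]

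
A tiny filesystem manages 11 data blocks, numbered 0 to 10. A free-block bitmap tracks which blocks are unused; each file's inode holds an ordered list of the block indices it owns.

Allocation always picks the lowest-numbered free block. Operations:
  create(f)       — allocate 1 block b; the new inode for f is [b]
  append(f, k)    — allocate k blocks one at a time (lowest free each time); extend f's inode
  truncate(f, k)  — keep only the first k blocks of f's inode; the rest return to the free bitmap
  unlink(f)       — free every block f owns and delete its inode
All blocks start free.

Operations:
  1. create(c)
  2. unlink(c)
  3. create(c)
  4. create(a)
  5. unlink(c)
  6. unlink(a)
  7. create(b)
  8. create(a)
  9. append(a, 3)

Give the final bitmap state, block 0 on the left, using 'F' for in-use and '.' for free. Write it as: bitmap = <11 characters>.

bitmap = FFFFF......

[1] create(c) — c=0 (map F..........)
[2] unlink(c) —  (map ...........)
[3] create(c) — c=0 (map F..........)
[4] create(a) — a=1 c=0 (map FF.........)
[5] unlink(c) — a=1 (map .F.........)
[6] unlink(a) —  (map ...........)
[7] create(b) — b=0 (map F..........)
[8] create(a) — a=1 b=0 (map FF.........)
[9] append(a, 3) — a=1,2,3,4 b=0 (map FFFFF......)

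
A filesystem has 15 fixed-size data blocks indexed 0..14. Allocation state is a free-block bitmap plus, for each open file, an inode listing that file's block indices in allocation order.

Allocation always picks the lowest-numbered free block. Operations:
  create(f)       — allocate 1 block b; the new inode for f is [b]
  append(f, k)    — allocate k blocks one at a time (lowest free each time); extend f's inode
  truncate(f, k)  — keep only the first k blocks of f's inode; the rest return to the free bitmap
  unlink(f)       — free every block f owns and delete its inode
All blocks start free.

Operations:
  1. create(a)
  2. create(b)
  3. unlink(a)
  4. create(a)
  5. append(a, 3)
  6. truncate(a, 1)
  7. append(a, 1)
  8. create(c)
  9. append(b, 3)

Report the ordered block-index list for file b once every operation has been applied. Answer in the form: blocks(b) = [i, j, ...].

blocks(b) = [1, 4, 5, 6]

[1] create(a) — a=0 (map F..............)
[2] create(b) — a=0 b=1 (map FF.............)
[3] unlink(a) — b=1 (map .F.............)
[4] create(a) — a=0 b=1 (map FF.............)
[5] append(a, 3) — a=0,2,3,4 b=1 (map FFFFF..........)
[6] truncate(a, 1) — a=0 b=1 (map FF.............)
[7] append(a, 1) — a=0,2 b=1 (map FFF............)
[8] create(c) — a=0,2 b=1 c=3 (map FFFF...........)
[9] append(b, 3) — a=0,2 b=1,4,5,6 c=3 (map FFFFFFF........)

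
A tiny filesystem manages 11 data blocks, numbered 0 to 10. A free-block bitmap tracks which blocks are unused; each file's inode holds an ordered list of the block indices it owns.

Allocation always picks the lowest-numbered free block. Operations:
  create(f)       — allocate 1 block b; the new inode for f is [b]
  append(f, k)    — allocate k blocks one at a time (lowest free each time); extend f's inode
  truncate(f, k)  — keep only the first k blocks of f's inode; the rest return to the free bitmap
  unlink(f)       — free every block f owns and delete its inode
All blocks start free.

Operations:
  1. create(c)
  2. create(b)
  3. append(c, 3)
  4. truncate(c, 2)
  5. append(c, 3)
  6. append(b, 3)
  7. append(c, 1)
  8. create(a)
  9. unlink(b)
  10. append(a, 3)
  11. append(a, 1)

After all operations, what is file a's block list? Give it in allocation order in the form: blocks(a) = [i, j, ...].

[1] create(c) — c=0 (map F..........)
[2] create(b) — b=1 c=0 (map FF.........)
[3] append(c, 3) — b=1 c=0,2,3,4 (map FFFFF......)
[4] truncate(c, 2) — b=1 c=0,2 (map FFF........)
[5] append(c, 3) — b=1 c=0,2,3,4,5 (map FFFFFF.....)
[6] append(b, 3) — b=1,6,7,8 c=0,2,3,4,5 (map FFFFFFFFF..)
[7] append(c, 1) — b=1,6,7,8 c=0,2,3,4,5,9 (map FFFFFFFFFF.)
[8] create(a) — a=10 b=1,6,7,8 c=0,2,3,4,5,9 (map FFFFFFFFFFF)
[9] unlink(b) — a=10 c=0,2,3,4,5,9 (map F.FFFF...FF)
[10] append(a, 3) — a=10,1,6,7 c=0,2,3,4,5,9 (map FFFFFFFF.FF)
[11] append(a, 1) — a=10,1,6,7,8 c=0,2,3,4,5,9 (map FFFFFFFFFFF)

blocks(a) = [10, 1, 6, 7, 8]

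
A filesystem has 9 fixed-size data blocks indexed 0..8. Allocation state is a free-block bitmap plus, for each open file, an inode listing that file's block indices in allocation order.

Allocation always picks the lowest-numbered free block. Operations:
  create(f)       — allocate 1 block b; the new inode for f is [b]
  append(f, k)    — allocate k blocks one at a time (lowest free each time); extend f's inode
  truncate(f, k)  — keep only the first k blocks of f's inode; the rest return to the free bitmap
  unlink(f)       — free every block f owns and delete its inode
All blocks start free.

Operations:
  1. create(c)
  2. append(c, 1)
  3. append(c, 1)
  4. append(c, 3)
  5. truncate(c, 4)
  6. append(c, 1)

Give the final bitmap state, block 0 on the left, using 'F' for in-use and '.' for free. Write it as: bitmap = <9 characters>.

after create(c) → c:[0]  free=[F........]
after append(c, 1) → c:[0, 1]  free=[FF.......]
after append(c, 1) → c:[0, 1, 2]  free=[FFF......]
after append(c, 3) → c:[0, 1, 2, 3, 4, 5]  free=[FFFFFF...]
after truncate(c, 4) → c:[0, 1, 2, 3]  free=[FFFF.....]
after append(c, 1) → c:[0, 1, 2, 3, 4]  free=[FFFFF....]

bitmap = FFFFF....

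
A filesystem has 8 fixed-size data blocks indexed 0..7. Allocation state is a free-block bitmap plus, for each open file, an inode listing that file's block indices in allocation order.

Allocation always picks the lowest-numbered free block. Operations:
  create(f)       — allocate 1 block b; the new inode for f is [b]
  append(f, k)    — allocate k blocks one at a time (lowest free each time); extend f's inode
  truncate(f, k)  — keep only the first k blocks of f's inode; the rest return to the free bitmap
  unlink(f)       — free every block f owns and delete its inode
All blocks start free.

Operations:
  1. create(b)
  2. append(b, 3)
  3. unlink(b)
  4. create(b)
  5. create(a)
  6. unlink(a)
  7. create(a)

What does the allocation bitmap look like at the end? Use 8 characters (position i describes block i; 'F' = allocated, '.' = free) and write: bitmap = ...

bitmap = FF......

after create(b) → b:[0]  free=[F.......]
after append(b, 3) → b:[0, 1, 2, 3]  free=[FFFF....]
after unlink(b) →   free=[........]
after create(b) → b:[0]  free=[F.......]
after create(a) → a:[1], b:[0]  free=[FF......]
after unlink(a) → b:[0]  free=[F.......]
after create(a) → a:[1], b:[0]  free=[FF......]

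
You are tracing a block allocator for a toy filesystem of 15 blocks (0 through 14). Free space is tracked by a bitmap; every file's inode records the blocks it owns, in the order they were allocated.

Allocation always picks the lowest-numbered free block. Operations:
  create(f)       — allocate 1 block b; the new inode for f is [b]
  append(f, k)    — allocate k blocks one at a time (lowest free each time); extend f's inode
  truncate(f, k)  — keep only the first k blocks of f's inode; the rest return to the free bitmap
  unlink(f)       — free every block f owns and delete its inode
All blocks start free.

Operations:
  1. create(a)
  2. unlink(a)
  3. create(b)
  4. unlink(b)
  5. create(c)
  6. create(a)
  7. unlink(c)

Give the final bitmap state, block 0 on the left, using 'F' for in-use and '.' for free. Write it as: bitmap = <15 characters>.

bitmap = .F.............

[1] create(a) — a=0 (map F..............)
[2] unlink(a) —  (map ...............)
[3] create(b) — b=0 (map F..............)
[4] unlink(b) —  (map ...............)
[5] create(c) — c=0 (map F..............)
[6] create(a) — a=1 c=0 (map FF.............)
[7] unlink(c) — a=1 (map .F.............)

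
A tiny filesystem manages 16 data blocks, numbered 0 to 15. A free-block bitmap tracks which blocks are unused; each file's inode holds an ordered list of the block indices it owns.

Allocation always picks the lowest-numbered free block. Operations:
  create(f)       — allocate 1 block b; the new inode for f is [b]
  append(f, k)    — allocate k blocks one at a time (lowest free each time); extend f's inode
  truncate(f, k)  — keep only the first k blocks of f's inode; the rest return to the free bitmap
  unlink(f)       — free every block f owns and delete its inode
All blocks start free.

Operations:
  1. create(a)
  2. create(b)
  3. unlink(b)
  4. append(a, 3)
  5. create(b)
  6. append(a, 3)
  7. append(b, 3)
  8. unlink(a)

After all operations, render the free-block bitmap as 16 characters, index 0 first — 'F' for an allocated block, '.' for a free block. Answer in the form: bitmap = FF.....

bitmap = ....F...FFF.....

after create(a) → a:[0]  free=[F...............]
after create(b) → a:[0], b:[1]  free=[FF..............]
after unlink(b) → a:[0]  free=[F...............]
after append(a, 3) → a:[0, 1, 2, 3]  free=[FFFF............]
after create(b) → a:[0, 1, 2, 3], b:[4]  free=[FFFFF...........]
after append(a, 3) → a:[0, 1, 2, 3, 5, 6, 7], b:[4]  free=[FFFFFFFF........]
after append(b, 3) → a:[0, 1, 2, 3, 5, 6, 7], b:[4, 8, 9, 10]  free=[FFFFFFFFFFF.....]
after unlink(a) → b:[4, 8, 9, 10]  free=[....F...FFF.....]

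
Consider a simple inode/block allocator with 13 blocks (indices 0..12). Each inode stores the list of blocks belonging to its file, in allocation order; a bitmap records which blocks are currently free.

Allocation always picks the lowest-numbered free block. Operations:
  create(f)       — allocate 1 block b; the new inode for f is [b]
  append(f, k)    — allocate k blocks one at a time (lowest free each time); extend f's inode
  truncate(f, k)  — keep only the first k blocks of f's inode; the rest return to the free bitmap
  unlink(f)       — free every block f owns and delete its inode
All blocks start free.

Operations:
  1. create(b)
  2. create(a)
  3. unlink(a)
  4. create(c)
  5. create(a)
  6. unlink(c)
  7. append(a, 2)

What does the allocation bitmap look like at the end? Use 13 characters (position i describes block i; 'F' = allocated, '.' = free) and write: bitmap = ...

create(b): bitmap=F............ | b=[0]
create(a): bitmap=FF........... | a=[1] b=[0]
unlink(a): bitmap=F............ | b=[0]
create(c): bitmap=FF........... | b=[0] c=[1]
create(a): bitmap=FFF.......... | a=[2] b=[0] c=[1]
unlink(c): bitmap=F.F.......... | a=[2] b=[0]
append(a, 2): bitmap=FFFF......... | a=[2, 1, 3] b=[0]

bitmap = FFFF.........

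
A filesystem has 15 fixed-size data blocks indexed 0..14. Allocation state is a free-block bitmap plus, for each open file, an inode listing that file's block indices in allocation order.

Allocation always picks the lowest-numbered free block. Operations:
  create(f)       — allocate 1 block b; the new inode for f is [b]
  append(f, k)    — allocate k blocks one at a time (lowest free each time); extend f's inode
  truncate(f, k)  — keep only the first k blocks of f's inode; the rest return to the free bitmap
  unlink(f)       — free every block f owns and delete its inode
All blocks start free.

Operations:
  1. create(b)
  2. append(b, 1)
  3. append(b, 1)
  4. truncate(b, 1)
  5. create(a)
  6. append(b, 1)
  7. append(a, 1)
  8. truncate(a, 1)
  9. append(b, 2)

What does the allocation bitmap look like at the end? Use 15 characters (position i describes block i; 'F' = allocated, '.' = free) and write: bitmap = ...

bitmap = FFFFF..........

[1] create(b) — b=0 (map F..............)
[2] append(b, 1) — b=0,1 (map FF.............)
[3] append(b, 1) — b=0,1,2 (map FFF............)
[4] truncate(b, 1) — b=0 (map F..............)
[5] create(a) — a=1 b=0 (map FF.............)
[6] append(b, 1) — a=1 b=0,2 (map FFF............)
[7] append(a, 1) — a=1,3 b=0,2 (map FFFF...........)
[8] truncate(a, 1) — a=1 b=0,2 (map FFF............)
[9] append(b, 2) — a=1 b=0,2,3,4 (map FFFFF..........)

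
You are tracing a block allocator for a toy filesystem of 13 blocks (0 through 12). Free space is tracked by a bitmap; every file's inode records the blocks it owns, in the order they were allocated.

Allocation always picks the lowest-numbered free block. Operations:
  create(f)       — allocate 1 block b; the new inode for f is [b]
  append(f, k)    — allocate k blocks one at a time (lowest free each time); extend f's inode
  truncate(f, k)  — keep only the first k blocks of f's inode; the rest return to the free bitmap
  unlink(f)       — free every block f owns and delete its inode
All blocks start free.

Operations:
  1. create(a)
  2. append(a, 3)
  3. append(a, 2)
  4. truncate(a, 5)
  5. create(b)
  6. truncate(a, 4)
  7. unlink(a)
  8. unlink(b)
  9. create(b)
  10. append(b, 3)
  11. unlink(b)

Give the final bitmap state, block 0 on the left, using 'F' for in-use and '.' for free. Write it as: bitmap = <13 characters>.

bitmap = .............

[1] create(a) — a=0 (map F............)
[2] append(a, 3) — a=0,1,2,3 (map FFFF.........)
[3] append(a, 2) — a=0,1,2,3,4,5 (map FFFFFF.......)
[4] truncate(a, 5) — a=0,1,2,3,4 (map FFFFF........)
[5] create(b) — a=0,1,2,3,4 b=5 (map FFFFFF.......)
[6] truncate(a, 4) — a=0,1,2,3 b=5 (map FFFF.F.......)
[7] unlink(a) — b=5 (map .....F.......)
[8] unlink(b) —  (map .............)
[9] create(b) — b=0 (map F............)
[10] append(b, 3) — b=0,1,2,3 (map FFFF.........)
[11] unlink(b) —  (map .............)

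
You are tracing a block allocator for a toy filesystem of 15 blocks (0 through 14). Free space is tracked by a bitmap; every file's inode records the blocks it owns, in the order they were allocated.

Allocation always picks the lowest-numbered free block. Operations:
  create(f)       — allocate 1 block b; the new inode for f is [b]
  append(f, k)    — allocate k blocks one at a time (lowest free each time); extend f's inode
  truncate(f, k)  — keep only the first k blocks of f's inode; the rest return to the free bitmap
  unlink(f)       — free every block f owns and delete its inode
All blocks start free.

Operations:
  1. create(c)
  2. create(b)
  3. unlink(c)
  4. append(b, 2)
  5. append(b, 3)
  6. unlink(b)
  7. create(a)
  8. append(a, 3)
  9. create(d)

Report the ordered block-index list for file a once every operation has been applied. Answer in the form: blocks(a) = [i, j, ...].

blocks(a) = [0, 1, 2, 3]

[1] create(c) — c=0 (map F..............)
[2] create(b) — b=1 c=0 (map FF.............)
[3] unlink(c) — b=1 (map .F.............)
[4] append(b, 2) — b=1,0,2 (map FFF............)
[5] append(b, 3) — b=1,0,2,3,4,5 (map FFFFFF.........)
[6] unlink(b) —  (map ...............)
[7] create(a) — a=0 (map F..............)
[8] append(a, 3) — a=0,1,2,3 (map FFFF...........)
[9] create(d) — a=0,1,2,3 d=4 (map FFFFF..........)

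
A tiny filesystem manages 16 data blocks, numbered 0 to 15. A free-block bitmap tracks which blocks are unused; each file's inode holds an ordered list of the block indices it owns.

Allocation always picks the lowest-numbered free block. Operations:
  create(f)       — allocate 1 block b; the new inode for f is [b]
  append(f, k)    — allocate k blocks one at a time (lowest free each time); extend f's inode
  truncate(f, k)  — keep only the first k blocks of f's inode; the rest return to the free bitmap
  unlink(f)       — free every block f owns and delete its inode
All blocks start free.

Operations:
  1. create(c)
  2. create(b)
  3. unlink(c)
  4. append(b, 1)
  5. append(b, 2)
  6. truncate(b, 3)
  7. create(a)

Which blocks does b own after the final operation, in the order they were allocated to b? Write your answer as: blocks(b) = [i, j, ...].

blocks(b) = [1, 0, 2]

after create(c) → c:[0]  free=[F...............]
after create(b) → b:[1], c:[0]  free=[FF..............]
after unlink(c) → b:[1]  free=[.F..............]
after append(b, 1) → b:[1, 0]  free=[FF..............]
after append(b, 2) → b:[1, 0, 2, 3]  free=[FFFF............]
after truncate(b, 3) → b:[1, 0, 2]  free=[FFF.............]
after create(a) → a:[3], b:[1, 0, 2]  free=[FFFF............]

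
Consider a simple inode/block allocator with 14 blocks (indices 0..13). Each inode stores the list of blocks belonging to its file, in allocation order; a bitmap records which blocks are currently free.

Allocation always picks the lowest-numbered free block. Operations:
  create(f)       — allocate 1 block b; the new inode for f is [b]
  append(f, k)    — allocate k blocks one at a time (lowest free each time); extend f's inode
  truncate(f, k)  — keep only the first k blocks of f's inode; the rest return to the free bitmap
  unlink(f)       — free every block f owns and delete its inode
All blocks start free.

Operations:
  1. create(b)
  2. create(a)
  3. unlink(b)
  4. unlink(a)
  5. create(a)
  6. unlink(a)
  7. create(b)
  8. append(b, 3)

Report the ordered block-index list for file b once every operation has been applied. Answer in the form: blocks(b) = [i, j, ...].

blocks(b) = [0, 1, 2, 3]

create(b): bitmap=F............. | b=[0]
create(a): bitmap=FF............ | a=[1] b=[0]
unlink(b): bitmap=.F............ | a=[1]
unlink(a): bitmap=.............. | 
create(a): bitmap=F............. | a=[0]
unlink(a): bitmap=.............. | 
create(b): bitmap=F............. | b=[0]
append(b, 3): bitmap=FFFF.......... | b=[0, 1, 2, 3]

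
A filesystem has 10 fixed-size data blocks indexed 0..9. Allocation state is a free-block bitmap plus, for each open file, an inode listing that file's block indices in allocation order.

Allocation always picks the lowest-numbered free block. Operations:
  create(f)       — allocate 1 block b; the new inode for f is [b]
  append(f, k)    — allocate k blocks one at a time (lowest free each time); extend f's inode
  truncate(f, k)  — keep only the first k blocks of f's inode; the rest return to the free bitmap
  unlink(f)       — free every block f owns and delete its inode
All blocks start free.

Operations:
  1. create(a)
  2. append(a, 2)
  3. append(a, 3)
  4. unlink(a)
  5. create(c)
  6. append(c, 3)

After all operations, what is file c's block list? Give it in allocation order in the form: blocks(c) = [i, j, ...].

blocks(c) = [0, 1, 2, 3]

[1] create(a) — a=0 (map F.........)
[2] append(a, 2) — a=0,1,2 (map FFF.......)
[3] append(a, 3) — a=0,1,2,3,4,5 (map FFFFFF....)
[4] unlink(a) —  (map ..........)
[5] create(c) — c=0 (map F.........)
[6] append(c, 3) — c=0,1,2,3 (map FFFF......)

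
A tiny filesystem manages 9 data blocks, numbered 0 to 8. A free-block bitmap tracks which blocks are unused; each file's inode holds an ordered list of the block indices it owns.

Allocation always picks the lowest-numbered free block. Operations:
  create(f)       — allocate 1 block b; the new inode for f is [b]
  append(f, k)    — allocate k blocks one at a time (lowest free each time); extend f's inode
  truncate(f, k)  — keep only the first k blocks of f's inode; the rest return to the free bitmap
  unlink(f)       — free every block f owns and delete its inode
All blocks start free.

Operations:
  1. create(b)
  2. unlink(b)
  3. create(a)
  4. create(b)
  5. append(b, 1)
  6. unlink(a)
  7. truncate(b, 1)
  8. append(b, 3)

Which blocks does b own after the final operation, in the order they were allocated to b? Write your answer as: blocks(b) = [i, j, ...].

  1. create(b)  ⇒  F........  {b→[0]}
  2. unlink(b)  ⇒  .........  {}
  3. create(a)  ⇒  F........  {a→[0]}
  4. create(b)  ⇒  FF.......  {a→[0]; b→[1]}
  5. append(b, 1)  ⇒  FFF......  {a→[0]; b→[1, 2]}
  6. unlink(a)  ⇒  .FF......  {b→[1, 2]}
  7. truncate(b, 1)  ⇒  .F.......  {b→[1]}
  8. append(b, 3)  ⇒  FFFF.....  {b→[1, 0, 2, 3]}

blocks(b) = [1, 0, 2, 3]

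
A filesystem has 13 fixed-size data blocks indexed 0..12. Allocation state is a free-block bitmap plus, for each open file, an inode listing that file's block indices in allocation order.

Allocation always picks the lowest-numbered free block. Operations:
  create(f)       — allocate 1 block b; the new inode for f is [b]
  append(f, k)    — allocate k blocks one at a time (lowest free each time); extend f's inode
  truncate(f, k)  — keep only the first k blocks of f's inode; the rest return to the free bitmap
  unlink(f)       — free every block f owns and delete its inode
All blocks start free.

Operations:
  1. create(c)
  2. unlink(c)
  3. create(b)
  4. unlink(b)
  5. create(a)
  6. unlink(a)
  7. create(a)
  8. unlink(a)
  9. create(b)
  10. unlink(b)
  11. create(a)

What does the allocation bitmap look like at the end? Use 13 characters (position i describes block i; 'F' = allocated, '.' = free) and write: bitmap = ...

after create(c) → c:[0]  free=[F............]
after unlink(c) →   free=[.............]
after create(b) → b:[0]  free=[F............]
after unlink(b) →   free=[.............]
after create(a) → a:[0]  free=[F............]
after unlink(a) →   free=[.............]
after create(a) → a:[0]  free=[F............]
after unlink(a) →   free=[.............]
after create(b) → b:[0]  free=[F............]
after unlink(b) →   free=[.............]
after create(a) → a:[0]  free=[F............]

bitmap = F............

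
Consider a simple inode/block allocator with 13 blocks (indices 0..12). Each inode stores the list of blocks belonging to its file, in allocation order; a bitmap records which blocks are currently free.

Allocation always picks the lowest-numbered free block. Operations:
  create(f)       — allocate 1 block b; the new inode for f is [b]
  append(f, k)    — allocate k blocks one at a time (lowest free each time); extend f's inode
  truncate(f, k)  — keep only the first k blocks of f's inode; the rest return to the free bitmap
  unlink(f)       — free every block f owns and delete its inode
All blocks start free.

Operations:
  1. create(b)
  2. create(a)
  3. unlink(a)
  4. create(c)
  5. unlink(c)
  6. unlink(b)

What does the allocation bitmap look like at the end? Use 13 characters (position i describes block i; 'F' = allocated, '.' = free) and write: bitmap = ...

  1. create(b)  ⇒  F............  {b→[0]}
  2. create(a)  ⇒  FF...........  {a→[1]; b→[0]}
  3. unlink(a)  ⇒  F............  {b→[0]}
  4. create(c)  ⇒  FF...........  {b→[0]; c→[1]}
  5. unlink(c)  ⇒  F............  {b→[0]}
  6. unlink(b)  ⇒  .............  {}

bitmap = .............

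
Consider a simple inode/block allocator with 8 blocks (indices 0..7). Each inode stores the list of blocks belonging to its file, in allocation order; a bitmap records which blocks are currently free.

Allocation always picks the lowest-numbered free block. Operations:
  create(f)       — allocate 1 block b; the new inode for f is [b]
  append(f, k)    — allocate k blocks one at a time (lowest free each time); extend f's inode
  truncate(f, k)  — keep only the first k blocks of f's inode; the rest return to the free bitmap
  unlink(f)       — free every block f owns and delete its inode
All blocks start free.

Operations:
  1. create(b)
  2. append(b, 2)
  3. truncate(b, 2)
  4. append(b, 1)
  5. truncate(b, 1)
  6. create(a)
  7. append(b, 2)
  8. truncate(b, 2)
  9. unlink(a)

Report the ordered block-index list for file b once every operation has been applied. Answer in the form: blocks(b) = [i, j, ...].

after create(b) → b:[0]  free=[F.......]
after append(b, 2) → b:[0, 1, 2]  free=[FFF.....]
after truncate(b, 2) → b:[0, 1]  free=[FF......]
after append(b, 1) → b:[0, 1, 2]  free=[FFF.....]
after truncate(b, 1) → b:[0]  free=[F.......]
after create(a) → a:[1], b:[0]  free=[FF......]
after append(b, 2) → a:[1], b:[0, 2, 3]  free=[FFFF....]
after truncate(b, 2) → a:[1], b:[0, 2]  free=[FFF.....]
after unlink(a) → b:[0, 2]  free=[F.F.....]

blocks(b) = [0, 2]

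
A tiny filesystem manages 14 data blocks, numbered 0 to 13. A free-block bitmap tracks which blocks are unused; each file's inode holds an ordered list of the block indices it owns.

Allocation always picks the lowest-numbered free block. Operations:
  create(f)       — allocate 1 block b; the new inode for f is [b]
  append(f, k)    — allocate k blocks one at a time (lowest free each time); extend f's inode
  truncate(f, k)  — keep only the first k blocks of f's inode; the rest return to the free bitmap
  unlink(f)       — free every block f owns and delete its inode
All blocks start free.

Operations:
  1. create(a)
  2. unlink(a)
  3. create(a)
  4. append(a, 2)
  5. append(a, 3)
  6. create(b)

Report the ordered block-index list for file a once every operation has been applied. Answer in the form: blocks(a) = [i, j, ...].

after create(a) → a:[0]  free=[F.............]
after unlink(a) →   free=[..............]
after create(a) → a:[0]  free=[F.............]
after append(a, 2) → a:[0, 1, 2]  free=[FFF...........]
after append(a, 3) → a:[0, 1, 2, 3, 4, 5]  free=[FFFFFF........]
after create(b) → a:[0, 1, 2, 3, 4, 5], b:[6]  free=[FFFFFFF.......]

blocks(a) = [0, 1, 2, 3, 4, 5]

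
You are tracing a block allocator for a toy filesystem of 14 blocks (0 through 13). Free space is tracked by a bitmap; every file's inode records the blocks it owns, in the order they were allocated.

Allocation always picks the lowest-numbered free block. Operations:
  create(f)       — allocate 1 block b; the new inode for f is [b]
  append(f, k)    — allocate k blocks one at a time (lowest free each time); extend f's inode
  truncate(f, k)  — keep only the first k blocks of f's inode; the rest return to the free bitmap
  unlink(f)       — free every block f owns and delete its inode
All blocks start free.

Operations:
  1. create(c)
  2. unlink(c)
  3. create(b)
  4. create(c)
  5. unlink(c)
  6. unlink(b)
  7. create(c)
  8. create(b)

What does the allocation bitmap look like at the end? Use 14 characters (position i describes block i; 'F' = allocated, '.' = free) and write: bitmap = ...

bitmap = FF............

  1. create(c)  ⇒  F.............  {c→[0]}
  2. unlink(c)  ⇒  ..............  {}
  3. create(b)  ⇒  F.............  {b→[0]}
  4. create(c)  ⇒  FF............  {b→[0]; c→[1]}
  5. unlink(c)  ⇒  F.............  {b→[0]}
  6. unlink(b)  ⇒  ..............  {}
  7. create(c)  ⇒  F.............  {c→[0]}
  8. create(b)  ⇒  FF............  {b→[1]; c→[0]}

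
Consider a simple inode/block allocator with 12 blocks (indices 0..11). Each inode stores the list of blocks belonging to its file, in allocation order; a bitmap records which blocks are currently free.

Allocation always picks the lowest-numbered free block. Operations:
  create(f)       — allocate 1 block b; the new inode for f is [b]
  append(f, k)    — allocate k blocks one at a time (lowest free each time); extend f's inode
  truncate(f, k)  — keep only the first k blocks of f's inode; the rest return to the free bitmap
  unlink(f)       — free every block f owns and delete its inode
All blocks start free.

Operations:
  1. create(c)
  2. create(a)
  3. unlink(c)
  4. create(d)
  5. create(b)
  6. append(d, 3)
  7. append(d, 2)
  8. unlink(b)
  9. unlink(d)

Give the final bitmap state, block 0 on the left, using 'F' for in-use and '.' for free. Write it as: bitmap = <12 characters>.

bitmap = .F..........

[1] create(c) — c=0 (map F...........)
[2] create(a) — a=1 c=0 (map FF..........)
[3] unlink(c) — a=1 (map .F..........)
[4] create(d) — a=1 d=0 (map FF..........)
[5] create(b) — a=1 b=2 d=0 (map FFF.........)
[6] append(d, 3) — a=1 b=2 d=0,3,4,5 (map FFFFFF......)
[7] append(d, 2) — a=1 b=2 d=0,3,4,5,6,7 (map FFFFFFFF....)
[8] unlink(b) — a=1 d=0,3,4,5,6,7 (map FF.FFFFF....)
[9] unlink(d) — a=1 (map .F..........)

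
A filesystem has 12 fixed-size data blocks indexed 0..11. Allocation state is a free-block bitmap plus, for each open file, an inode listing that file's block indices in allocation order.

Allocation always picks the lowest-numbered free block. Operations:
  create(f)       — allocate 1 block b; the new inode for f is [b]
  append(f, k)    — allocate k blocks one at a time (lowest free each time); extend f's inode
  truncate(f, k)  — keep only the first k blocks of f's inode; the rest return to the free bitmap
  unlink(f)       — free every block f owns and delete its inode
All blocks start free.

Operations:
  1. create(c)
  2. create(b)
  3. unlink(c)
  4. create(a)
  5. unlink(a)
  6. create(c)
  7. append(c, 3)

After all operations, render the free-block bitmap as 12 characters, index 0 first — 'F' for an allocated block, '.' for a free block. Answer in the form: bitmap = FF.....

after create(c) → c:[0]  free=[F...........]
after create(b) → b:[1], c:[0]  free=[FF..........]
after unlink(c) → b:[1]  free=[.F..........]
after create(a) → a:[0], b:[1]  free=[FF..........]
after unlink(a) → b:[1]  free=[.F..........]
after create(c) → b:[1], c:[0]  free=[FF..........]
after append(c, 3) → b:[1], c:[0, 2, 3, 4]  free=[FFFFF.......]

bitmap = FFFFF.......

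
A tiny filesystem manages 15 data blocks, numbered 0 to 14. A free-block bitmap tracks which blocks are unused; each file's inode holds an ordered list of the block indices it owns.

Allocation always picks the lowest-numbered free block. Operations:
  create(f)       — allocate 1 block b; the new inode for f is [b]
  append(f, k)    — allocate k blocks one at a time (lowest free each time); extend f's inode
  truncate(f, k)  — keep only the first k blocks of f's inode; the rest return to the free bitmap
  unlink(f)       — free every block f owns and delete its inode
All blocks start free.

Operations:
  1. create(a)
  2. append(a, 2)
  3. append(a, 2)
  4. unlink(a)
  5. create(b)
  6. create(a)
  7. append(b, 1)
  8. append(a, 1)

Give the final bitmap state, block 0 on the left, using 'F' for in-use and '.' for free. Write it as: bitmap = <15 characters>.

bitmap = FFFF...........

after create(a) → a:[0]  free=[F..............]
after append(a, 2) → a:[0, 1, 2]  free=[FFF............]
after append(a, 2) → a:[0, 1, 2, 3, 4]  free=[FFFFF..........]
after unlink(a) →   free=[...............]
after create(b) → b:[0]  free=[F..............]
after create(a) → a:[1], b:[0]  free=[FF.............]
after append(b, 1) → a:[1], b:[0, 2]  free=[FFF............]
after append(a, 1) → a:[1, 3], b:[0, 2]  free=[FFFF...........]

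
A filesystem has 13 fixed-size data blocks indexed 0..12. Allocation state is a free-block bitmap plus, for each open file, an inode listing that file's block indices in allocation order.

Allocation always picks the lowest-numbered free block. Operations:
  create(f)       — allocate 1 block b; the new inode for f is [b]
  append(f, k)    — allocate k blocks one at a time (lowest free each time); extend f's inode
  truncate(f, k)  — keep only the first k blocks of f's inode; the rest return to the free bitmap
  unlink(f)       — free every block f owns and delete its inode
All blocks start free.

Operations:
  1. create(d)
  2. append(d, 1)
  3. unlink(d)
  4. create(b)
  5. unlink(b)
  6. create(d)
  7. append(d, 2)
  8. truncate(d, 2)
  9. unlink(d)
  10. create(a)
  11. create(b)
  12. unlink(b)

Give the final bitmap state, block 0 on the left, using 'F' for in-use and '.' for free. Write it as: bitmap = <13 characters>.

bitmap = F............

after create(d) → d:[0]  free=[F............]
after append(d, 1) → d:[0, 1]  free=[FF...........]
after unlink(d) →   free=[.............]
after create(b) → b:[0]  free=[F............]
after unlink(b) →   free=[.............]
after create(d) → d:[0]  free=[F............]
after append(d, 2) → d:[0, 1, 2]  free=[FFF..........]
after truncate(d, 2) → d:[0, 1]  free=[FF...........]
after unlink(d) →   free=[.............]
after create(a) → a:[0]  free=[F............]
after create(b) → a:[0], b:[1]  free=[FF...........]
after unlink(b) → a:[0]  free=[F............]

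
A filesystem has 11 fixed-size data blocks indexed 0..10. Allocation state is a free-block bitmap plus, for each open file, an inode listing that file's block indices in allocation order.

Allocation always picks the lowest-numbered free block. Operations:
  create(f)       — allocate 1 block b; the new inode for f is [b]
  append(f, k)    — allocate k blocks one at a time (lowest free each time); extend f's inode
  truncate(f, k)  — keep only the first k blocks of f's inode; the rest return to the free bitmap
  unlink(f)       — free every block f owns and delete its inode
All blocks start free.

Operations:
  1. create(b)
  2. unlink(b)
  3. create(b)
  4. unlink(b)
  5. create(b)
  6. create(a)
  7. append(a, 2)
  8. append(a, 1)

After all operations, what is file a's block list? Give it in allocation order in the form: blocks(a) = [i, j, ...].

after create(b) → b:[0]  free=[F..........]
after unlink(b) →   free=[...........]
after create(b) → b:[0]  free=[F..........]
after unlink(b) →   free=[...........]
after create(b) → b:[0]  free=[F..........]
after create(a) → a:[1], b:[0]  free=[FF.........]
after append(a, 2) → a:[1, 2, 3], b:[0]  free=[FFFF.......]
after append(a, 1) → a:[1, 2, 3, 4], b:[0]  free=[FFFFF......]

blocks(a) = [1, 2, 3, 4]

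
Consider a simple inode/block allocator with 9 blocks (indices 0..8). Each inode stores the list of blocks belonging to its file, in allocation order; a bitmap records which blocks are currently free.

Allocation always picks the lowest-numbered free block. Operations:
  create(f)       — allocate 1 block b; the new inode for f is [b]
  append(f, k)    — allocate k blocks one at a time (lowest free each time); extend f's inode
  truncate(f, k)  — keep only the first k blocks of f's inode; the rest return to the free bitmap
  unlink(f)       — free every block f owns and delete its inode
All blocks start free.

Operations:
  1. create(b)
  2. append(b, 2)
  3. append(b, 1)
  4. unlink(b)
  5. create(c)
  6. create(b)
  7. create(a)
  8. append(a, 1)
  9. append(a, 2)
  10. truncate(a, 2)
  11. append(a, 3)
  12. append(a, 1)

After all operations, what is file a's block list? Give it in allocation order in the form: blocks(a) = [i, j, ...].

after create(b) → b:[0]  free=[F........]
after append(b, 2) → b:[0, 1, 2]  free=[FFF......]
after append(b, 1) → b:[0, 1, 2, 3]  free=[FFFF.....]
after unlink(b) →   free=[.........]
after create(c) → c:[0]  free=[F........]
after create(b) → b:[1], c:[0]  free=[FF.......]
after create(a) → a:[2], b:[1], c:[0]  free=[FFF......]
after append(a, 1) → a:[2, 3], b:[1], c:[0]  free=[FFFF.....]
after append(a, 2) → a:[2, 3, 4, 5], b:[1], c:[0]  free=[FFFFFF...]
after truncate(a, 2) → a:[2, 3], b:[1], c:[0]  free=[FFFF.....]
after append(a, 3) → a:[2, 3, 4, 5, 6], b:[1], c:[0]  free=[FFFFFFF..]
after append(a, 1) → a:[2, 3, 4, 5, 6, 7], b:[1], c:[0]  free=[FFFFFFFF.]

blocks(a) = [2, 3, 4, 5, 6, 7]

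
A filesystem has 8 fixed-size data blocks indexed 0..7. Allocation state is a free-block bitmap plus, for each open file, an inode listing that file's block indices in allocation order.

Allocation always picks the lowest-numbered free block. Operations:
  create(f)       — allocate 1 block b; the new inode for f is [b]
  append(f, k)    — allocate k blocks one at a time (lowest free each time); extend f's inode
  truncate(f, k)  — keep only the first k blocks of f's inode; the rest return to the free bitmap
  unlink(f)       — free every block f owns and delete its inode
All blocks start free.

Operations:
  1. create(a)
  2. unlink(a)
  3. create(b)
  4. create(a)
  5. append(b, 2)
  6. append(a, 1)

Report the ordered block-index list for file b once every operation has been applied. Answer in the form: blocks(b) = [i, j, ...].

blocks(b) = [0, 2, 3]

[1] create(a) — a=0 (map F.......)
[2] unlink(a) —  (map ........)
[3] create(b) — b=0 (map F.......)
[4] create(a) — a=1 b=0 (map FF......)
[5] append(b, 2) — a=1 b=0,2,3 (map FFFF....)
[6] append(a, 1) — a=1,4 b=0,2,3 (map FFFFF...)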